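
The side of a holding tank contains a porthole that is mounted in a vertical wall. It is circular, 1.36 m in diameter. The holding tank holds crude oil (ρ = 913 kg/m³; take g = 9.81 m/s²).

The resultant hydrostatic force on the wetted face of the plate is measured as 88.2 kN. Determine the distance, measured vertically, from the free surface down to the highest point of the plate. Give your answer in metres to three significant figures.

γ = ρg = 913 × 9.81 / 1000 = 8.95653 kN/m³.
A = π(0.68)² = 1.45267 m².
From F = γ·h_c·A, the centroid depth is h_c = 88.2/(8.95653 × 1.45267) = 6.77894 m.
The centroid is at the centre, 0.68 m below the top of the plate, so the highest point sits at h_top = 6.77894 − 0.68 = 6.09894 m below the surface.

d_top ≈ 6.10 m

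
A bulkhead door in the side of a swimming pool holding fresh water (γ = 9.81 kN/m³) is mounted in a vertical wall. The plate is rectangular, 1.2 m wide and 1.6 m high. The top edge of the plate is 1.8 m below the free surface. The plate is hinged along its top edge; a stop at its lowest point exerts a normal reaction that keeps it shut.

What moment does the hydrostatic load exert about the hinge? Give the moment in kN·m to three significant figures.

γ = 9.81 kN/m³.
The centroid lies 1.6/2 = 0.8 m below the top edge, so the centroid depth is h_c = 1.8 + 0.8 = 2.6 m.
A = 1.2 × 1.6 = 1.92 m².
Resultant F = γ·h_c·A = 9.81 × 2.6 × 1.92 = 48.9715 kN.
I_c = b·h³/12 = 1.2 × 1.6³/12 = 0.4096 m⁴.
Centre of pressure: y_p = y_c + I_c/(y_c·A) = 2.6 + 0.4096/(2.6 × 1.92) = 2.6 + 0.0820513 = 2.68205 m along the plane.
The resultant acts 0.8 + 0.0820513 = 0.882051 m (along the plate) below the hinge at the top edge, so the moment about the hinge is M = F × 0.882051 = 48.9715 × 0.882051 = 43.1954 kN·m.

M ≈ 43.2 kN·m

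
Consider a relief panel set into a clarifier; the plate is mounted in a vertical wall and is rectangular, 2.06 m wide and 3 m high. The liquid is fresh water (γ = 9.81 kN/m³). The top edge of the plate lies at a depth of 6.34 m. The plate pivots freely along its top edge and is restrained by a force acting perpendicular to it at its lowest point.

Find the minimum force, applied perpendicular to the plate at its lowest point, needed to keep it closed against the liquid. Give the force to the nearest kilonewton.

γ = 9.81 kN/m³.
The centroid lies 3/2 = 1.5 m below the top edge, so the centroid depth is h_c = 6.34 + 1.5 = 7.84 m.
A = 2.06 × 3 = 6.18 m².
Resultant F = γ·h_c·A = 9.81 × 7.84 × 6.18 = 475.306 kN.
I_c = b·h³/12 = 2.06 × 3³/12 = 4.635 m⁴.
Centre of pressure: y_p = y_c + I_c/(y_c·A) = 7.84 + 4.635/(7.84 × 6.18) = 7.84 + 0.0956633 = 7.93566 m along the plane.
The resultant acts 1.5 + 0.0956633 = 1.59566 m (along the plate) below the hinge at the top edge, so the moment about the hinge is M = F × 1.59566 = 475.306 × 1.59566 = 758.427 kN·m.
A normal force at the bottom, 3 m from the hinge, must supply this moment: P = 758.427/3 = 252.809 kN.

P ≈ 253 kN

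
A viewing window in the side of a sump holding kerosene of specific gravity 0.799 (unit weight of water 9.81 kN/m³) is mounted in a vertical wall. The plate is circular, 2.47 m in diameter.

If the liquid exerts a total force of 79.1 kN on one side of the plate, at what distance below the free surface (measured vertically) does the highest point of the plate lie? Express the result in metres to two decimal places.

γ = 0.799 × 9.81 = 7.83819 kN/m³.
A = π(1.235)² = 4.79164 m².
From F = γ·h_c·A, the centroid depth is h_c = 79.1/(7.83819 × 4.79164) = 2.10609 m.
The centroid is at the centre, 1.235 m below the top of the plate, so the highest point sits at h_top = 2.10609 − 1.235 = 0.87109 m below the surface.

d_top ≈ 0.87 m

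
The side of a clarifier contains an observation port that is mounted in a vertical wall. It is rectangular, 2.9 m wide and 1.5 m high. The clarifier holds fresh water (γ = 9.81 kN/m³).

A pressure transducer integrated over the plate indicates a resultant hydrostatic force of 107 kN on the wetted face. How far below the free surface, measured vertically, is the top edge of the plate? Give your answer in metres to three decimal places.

d_top ≈ 1.757 m

γ = 9.81 kN/m³.
A = 2.9 × 1.5 = 4.35 m².
From F = γ·h_c·A, the centroid depth is h_c = 107/(9.81 × 4.35) = 2.50741 m.
The centroid lies 1.5/2 = 0.75 m below the top edge, so the top edge sits at h_top = 2.50741 − 0.75 = 1.75741 m below the surface.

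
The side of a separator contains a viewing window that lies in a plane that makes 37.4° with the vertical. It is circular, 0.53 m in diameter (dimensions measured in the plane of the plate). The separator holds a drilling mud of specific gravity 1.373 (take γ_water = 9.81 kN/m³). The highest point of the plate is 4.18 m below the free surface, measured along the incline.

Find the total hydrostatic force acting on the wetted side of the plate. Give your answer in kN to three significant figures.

γ = 1.373 × 9.81 = 13.46913 kN/m³.
The plate makes 37.4° with the vertical, i.e. θ = 90° − 37.4° = 52.6° to the horizontal. Measuring y along the incline from the free-surface line, vertical depth h = y·sinθ with sinθ = 0.794415.
The centroid is at the centre, 0.265 m below the top of the plate, so y_c = 4.18 + 0.265 = 4.445 m and h_c = 4.445 × 0.794415 = 3.53117 m.
A = π(0.265)² = 0.220618 m².
Resultant F = γ·h_c·A = 13.46913 × 3.53117 × 0.220618 = 10.493 kN.

F ≈ 10.5 kN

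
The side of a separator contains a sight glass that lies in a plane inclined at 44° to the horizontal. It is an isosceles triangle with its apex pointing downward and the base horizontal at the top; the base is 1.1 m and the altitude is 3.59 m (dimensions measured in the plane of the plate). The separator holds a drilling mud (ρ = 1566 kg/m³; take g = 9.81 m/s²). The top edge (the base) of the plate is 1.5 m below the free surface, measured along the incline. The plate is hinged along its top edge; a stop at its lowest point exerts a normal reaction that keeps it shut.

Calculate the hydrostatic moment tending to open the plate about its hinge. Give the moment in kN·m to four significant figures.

γ = ρg = 1566 × 9.81 / 1000 = 15.36246 kN/m³.
Let θ = 44° be the plate's angle to the horizontal; measure y along the incline from where the plane meets the free surface. Vertical depth h = y·sinθ with sinθ = 0.694658.
With the apex down, the centroid sits h/3 = 3.59/3 = 1.19667 m below the base (the top edge), so y_c = 1.5 + 1.19667 = 2.69667 m and h_c = 2.69667 × 0.694658 = 1.87326 m.
A = ½ × 1.1 × 3.59 = 1.9745 m².
Resultant F = γ·h_c·A = 15.36246 × 1.87326 × 1.9745 = 56.8219 kN.
I_c = b·h³/36 = 1.1 × 3.59³/36 = 1.41375 m⁴.
Centre of pressure: y_p = y_c + I_c/(y_c·A) = 2.69667 + 1.41375/(2.69667 × 1.9745) = 2.69667 + 0.265514 = 2.96218 m along the plane.
The resultant acts 1.19667 + 0.265514 = 1.46218 m (along the plate) below the hinge at the top edge, so the moment about the hinge is M = F × 1.46218 = 56.8219 × 1.46218 = 83.0838 kN·m.

M ≈ 83.08 kN·m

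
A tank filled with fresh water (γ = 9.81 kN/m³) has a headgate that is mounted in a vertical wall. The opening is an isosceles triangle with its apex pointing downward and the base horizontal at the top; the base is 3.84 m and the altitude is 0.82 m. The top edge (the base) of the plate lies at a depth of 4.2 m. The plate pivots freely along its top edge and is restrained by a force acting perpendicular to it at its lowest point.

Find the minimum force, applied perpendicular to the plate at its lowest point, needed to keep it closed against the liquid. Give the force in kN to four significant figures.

γ = 9.81 kN/m³.
With the apex down, the centroid sits h/3 = 0.82/3 = 0.273333 m below the base (the top edge), so the centroid depth is h_c = 4.2 + 0.273333 = 4.47333 m.
A = ½ × 3.84 × 0.82 = 1.5744 m².
Resultant F = γ·h_c·A = 9.81 × 4.47333 × 1.5744 = 69.09 kN.
I_c = b·h³/36 = 3.84 × 0.82³/36 = 0.0588126 m⁴.
Centre of pressure: y_p = y_c + I_c/(y_c·A) = 4.47333 + 0.0588126/(4.47333 × 1.5744) = 4.47333 + 0.00835073 = 4.48168 m along the plane.
The resultant acts 0.273333 + 0.00835073 = 0.281684 m (along the plate) below the hinge at the top edge, so the moment about the hinge is M = F × 0.281684 = 69.09 × 0.281684 = 19.4615 kN·m.
A normal force at the bottom, 0.82 m from the hinge, must supply this moment: P = 19.4615/0.82 = 23.7335 kN.

P ≈ 23.73 kN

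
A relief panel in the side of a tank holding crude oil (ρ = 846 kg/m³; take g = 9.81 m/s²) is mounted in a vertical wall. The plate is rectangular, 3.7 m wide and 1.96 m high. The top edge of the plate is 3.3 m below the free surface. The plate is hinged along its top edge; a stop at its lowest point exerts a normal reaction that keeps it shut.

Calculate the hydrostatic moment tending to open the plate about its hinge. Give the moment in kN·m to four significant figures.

γ = ρg = 846 × 9.81 / 1000 = 8.29926 kN/m³.
The centroid lies 1.96/2 = 0.98 m below the top edge, so the centroid depth is h_c = 3.3 + 0.98 = 4.28 m.
A = 3.7 × 1.96 = 7.252 m².
Resultant F = γ·h_c·A = 8.29926 × 4.28 × 7.252 = 257.597 kN.
I_c = b·h³/12 = 3.7 × 1.96³/12 = 2.32161 m⁴.
Centre of pressure: y_p = y_c + I_c/(y_c·A) = 4.28 + 2.32161/(4.28 × 7.252) = 4.28 + 0.0747976 = 4.3548 m along the plane.
The resultant acts 0.98 + 0.0747976 = 1.0548 m (along the plate) below the hinge at the top edge, so the moment about the hinge is M = F × 1.0548 = 257.597 × 1.0548 = 271.713 kN·m.

M ≈ 271.7 kN·m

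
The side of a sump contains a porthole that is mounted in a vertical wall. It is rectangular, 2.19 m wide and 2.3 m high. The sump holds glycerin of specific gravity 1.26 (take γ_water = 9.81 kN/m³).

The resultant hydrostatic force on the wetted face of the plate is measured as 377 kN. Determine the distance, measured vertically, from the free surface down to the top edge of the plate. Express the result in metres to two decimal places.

d_top ≈ 4.91 m

γ = 1.26 × 9.81 = 12.3606 kN/m³.
A = 2.19 × 2.3 = 5.037 m².
From F = γ·h_c·A, the centroid depth is h_c = 377/(12.3606 × 5.037) = 6.05522 m.
The centroid lies 2.3/2 = 1.15 m below the top edge, so the top edge sits at h_top = 6.05522 − 1.15 = 4.90522 m below the surface.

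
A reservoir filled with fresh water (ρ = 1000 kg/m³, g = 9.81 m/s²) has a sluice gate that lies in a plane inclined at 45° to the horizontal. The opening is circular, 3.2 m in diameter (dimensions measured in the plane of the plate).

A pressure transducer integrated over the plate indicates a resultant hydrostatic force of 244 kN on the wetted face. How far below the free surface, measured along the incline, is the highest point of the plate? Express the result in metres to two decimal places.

γ = ρg = 1000 × 9.81 = 9810 N/m³ = 9.81 kN/m³.
A = π(1.6)² = 8.04248 m².
From F = γ·h_c·A, the centroid depth is h_c = 244/(9.81 × 8.04248) = 3.09265 m.
Let θ = 45° be the plate's angle to the horizontal; measure y along the incline from where the plane meets the free surface. Vertical depth h = y·sinθ with sinθ = 0.707107.
Along the incline, y_c = h_c/sinθ = 3.09265/0.707107 = 4.37367 m.
The centroid is at the centre, 1.6 m below the top of the plate, so the highest point sits at y_top = 4.37367 − 1.6 = 2.77367 m along the incline.

y_top ≈ 2.77 m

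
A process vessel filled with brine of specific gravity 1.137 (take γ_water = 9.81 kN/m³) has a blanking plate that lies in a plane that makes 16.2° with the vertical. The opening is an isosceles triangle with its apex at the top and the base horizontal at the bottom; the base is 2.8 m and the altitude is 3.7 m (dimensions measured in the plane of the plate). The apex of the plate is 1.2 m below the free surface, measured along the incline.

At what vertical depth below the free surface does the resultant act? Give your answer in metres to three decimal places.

h_p = 3.720 m

γ = 1.137 × 9.81 = 11.15397 kN/m³.
The plate makes 16.2° with the vertical, i.e. θ = 90° − 16.2° = 73.8° to the horizontal. Measuring y along the incline from the free-surface line, vertical depth h = y·sinθ with sinθ = 0.960294.
With the apex up, the centroid sits 2h/3 = 2 × 3.7/3 = 2.46667 m below the apex, so y_c = 1.2 + 2.46667 = 3.66667 m and h_c = 3.66667 × 0.960294 = 3.52108 m.
A = ½ × 2.8 × 3.7 = 5.18 m².
Resultant F = γ·h_c·A = 11.15397 × 3.52108 × 5.18 = 203.439 kN.
I_c = b·h³/36 = 2.8 × 3.7³/36 = 3.93968 m⁴.
Centre of pressure: y_p = y_c + I_c/(y_c·A) = 3.66667 + 3.93968/(3.66667 × 5.18) = 3.66667 + 0.207424 = 3.87409 m along the plane.
Vertically, h_p = y_p·sinθ = 3.87409 × 0.960294 = 3.72027 m.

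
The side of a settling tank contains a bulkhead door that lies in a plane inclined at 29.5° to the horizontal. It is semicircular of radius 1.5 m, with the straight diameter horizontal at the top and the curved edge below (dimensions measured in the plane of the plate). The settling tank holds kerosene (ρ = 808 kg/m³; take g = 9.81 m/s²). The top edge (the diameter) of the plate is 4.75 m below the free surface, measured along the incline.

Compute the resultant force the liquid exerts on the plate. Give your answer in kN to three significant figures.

F ≈ 74.3 kN

γ = ρg = 808 × 9.81 / 1000 = 7.92648 kN/m³.
Let θ = 29.5° be the plate's angle to the horizontal; measure y along the incline from where the plane meets the free surface. Vertical depth h = y·sinθ with sinθ = 0.492424.
The centroid of a semicircle lies 4r/(3π) = 0.63662 m from the diameter, here below the top edge, so y_c = 4.75 + 0.63662 = 5.38662 m and h_c = 5.38662 × 0.492424 = 2.6525 m.
A = πr²/2 = π × 1.5²/2 = 3.53429 m².
Resultant F = γ·h_c·A = 7.92648 × 2.6525 × 3.53429 = 74.3084 kN.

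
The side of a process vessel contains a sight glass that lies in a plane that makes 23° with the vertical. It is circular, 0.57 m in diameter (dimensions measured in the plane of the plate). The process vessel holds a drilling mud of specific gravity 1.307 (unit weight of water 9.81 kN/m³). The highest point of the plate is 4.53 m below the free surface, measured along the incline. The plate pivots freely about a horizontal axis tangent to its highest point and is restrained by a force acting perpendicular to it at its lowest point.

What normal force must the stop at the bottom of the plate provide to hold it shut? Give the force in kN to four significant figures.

γ = 1.307 × 9.81 = 12.82167 kN/m³.
The plate makes 23° with the vertical, i.e. θ = 90° − 23° = 67° to the horizontal. Measuring y along the incline from the free-surface line, vertical depth h = y·sinθ with sinθ = 0.920505.
The centroid is at the centre, 0.285 m below the top of the plate, so y_c = 4.53 + 0.285 = 4.815 m and h_c = 4.815 × 0.920505 = 4.43223 m.
A = π(0.285)² = 0.255176 m².
Resultant F = γ·h_c·A = 12.82167 × 4.43223 × 0.255176 = 14.5013 kN.
I_c = πr⁴/4 = π × 0.285⁴/4 = 0.00518166 m⁴.
Centre of pressure: y_p = y_c + I_c/(y_c·A) = 4.815 + 0.00518166/(4.815 × 0.255176) = 4.815 + 0.00421728 = 4.81922 m along the plane.
The resultant acts 0.285 + 0.00421728 = 0.289217 m (along the plate) below the hinge at the top edge, so the moment about the hinge is M = F × 0.289217 = 14.5013 × 0.289217 = 4.19402 kN·m.
A normal force at the bottom, 0.57 m from the hinge, must supply this moment: P = 4.19402/0.57 = 7.35793 kN.

P ≈ 7.358 kN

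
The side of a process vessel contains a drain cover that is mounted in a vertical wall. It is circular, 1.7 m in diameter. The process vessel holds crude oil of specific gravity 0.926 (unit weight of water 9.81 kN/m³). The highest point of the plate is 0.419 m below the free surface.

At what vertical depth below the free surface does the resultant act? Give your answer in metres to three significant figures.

h_p = 1.41 m

γ = 0.926 × 9.81 = 9.08406 kN/m³.
The centroid is at the centre, 0.85 m below the top of the plate, so the centroid depth is h_c = 0.419 + 0.85 = 1.269 m.
A = π(0.85)² = 2.2698 m².
Resultant F = γ·h_c·A = 9.08406 × 1.269 × 2.2698 = 26.1655 kN.
I_c = πr⁴/4 = π × 0.85⁴/4 = 0.409983 m⁴.
Centre of pressure: y_p = y_c + I_c/(y_c·A) = 1.269 + 0.409983/(1.269 × 2.2698) = 1.269 + 0.142337 = 1.41134 m along the plane.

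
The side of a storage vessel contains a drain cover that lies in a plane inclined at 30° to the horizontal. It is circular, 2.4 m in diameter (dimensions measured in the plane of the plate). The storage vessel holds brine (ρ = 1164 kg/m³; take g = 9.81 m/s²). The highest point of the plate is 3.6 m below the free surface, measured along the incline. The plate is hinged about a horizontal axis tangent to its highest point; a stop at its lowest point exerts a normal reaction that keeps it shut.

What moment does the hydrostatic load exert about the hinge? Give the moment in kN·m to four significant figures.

γ = ρg = 1164 × 9.81 / 1000 = 11.41884 kN/m³.
Let θ = 30° be the plate's angle to the horizontal; measure y along the incline from where the plane meets the free surface. Vertical depth h = y·sinθ with sinθ = 0.500000.
The centroid is at the centre, 1.2 m below the top of the plate, so y_c = 3.6 + 1.2 = 4.8 m and h_c = 4.8 × 0.500000 = 2.4 m.
A = π(1.2)² = 4.52389 m².
Resultant F = γ·h_c·A = 11.41884 × 2.4 × 4.52389 = 123.978 kN.
I_c = πr⁴/4 = π × 1.2⁴/4 = 1.6286 m⁴.
Centre of pressure: y_p = y_c + I_c/(y_c·A) = 4.8 + 1.6286/(4.8 × 4.52389) = 4.8 + 0.075 = 4.875 m along the plane.
The resultant acts 1.2 + 0.075 = 1.275 m (along the plate) below the hinge at the top edge, so the moment about the hinge is M = F × 1.275 = 123.978 × 1.275 = 158.072 kN·m.

M ≈ 158.1 kN·m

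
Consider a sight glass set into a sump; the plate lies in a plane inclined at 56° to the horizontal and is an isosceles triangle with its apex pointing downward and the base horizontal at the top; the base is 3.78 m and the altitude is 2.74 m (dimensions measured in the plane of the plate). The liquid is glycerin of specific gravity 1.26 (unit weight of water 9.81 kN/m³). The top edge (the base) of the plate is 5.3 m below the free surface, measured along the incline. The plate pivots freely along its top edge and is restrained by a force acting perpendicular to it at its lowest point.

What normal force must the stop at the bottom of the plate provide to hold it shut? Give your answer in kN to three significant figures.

γ = 1.26 × 9.81 = 12.3606 kN/m³.
Let θ = 56° be the plate's angle to the horizontal; measure y along the incline from where the plane meets the free surface. Vertical depth h = y·sinθ with sinθ = 0.829038.
With the apex down, the centroid sits h/3 = 2.74/3 = 0.913333 m below the base (the top edge), so y_c = 5.3 + 0.913333 = 6.21333 m and h_c = 6.21333 × 0.829038 = 5.15109 m.
A = ½ × 3.78 × 2.74 = 5.1786 m².
Resultant F = γ·h_c·A = 12.3606 × 5.15109 × 5.1786 = 329.724 kN.
I_c = b·h³/36 = 3.78 × 2.74³/36 = 2.15994 m⁴.
Centre of pressure: y_p = y_c + I_c/(y_c·A) = 6.21333 + 2.15994/(6.21333 × 5.1786) = 6.21333 + 0.0671282 = 6.28046 m along the plane.
The resultant acts 0.913333 + 0.0671282 = 0.980461 m (along the plate) below the hinge at the top edge, so the moment about the hinge is M = F × 0.980461 = 329.724 × 0.980461 = 323.282 kN·m.
A normal force at the bottom, 2.74 m from the hinge, must supply this moment: P = 323.282/2.74 = 117.986 kN.

P ≈ 118 kN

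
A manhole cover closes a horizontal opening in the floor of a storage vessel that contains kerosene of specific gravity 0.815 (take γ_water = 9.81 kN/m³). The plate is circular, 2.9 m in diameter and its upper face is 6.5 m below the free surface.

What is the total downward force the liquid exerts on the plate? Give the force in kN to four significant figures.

γ = 0.815 × 9.81 = 7.99515 kN/m³.
The plate is horizontal, so pressure is uniform at p = γ·h = 7.99515 × 6.5 = 51.9685 kN/m².
A = π(1.45)² = 6.6052 m².
F = p·A = 51.9685 × 6.6052 = 343.262 kN.

F ≈ 343.3 kN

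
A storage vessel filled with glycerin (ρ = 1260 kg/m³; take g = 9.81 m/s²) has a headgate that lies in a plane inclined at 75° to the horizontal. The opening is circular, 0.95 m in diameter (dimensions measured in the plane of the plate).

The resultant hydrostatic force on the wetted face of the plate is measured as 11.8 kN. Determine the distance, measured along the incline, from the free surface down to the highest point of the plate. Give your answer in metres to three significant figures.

y_top ≈ 0.919 m

γ = ρg = 1260 × 9.81 / 1000 = 12.3606 kN/m³.
A = π(0.475)² = 0.708822 m².
From F = γ·h_c·A, the centroid depth is h_c = 11.8/(12.3606 × 0.708822) = 1.34681 m.
Let θ = 75° be the plate's angle to the horizontal; measure y along the incline from where the plane meets the free surface. Vertical depth h = y·sinθ with sinθ = 0.965926.
Along the incline, y_c = h_c/sinθ = 1.34681/0.965926 = 1.39432 m.
The centroid is at the centre, 0.475 m below the top of the plate, so the highest point sits at y_top = 1.39432 − 0.475 = 0.91932 m along the incline.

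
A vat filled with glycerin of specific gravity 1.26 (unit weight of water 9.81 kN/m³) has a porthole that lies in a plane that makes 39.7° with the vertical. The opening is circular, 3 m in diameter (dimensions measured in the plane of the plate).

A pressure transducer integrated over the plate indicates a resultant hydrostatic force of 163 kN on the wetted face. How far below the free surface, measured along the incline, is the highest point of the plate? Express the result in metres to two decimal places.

y_top ≈ 0.92 m

γ = 1.26 × 9.81 = 12.3606 kN/m³.
A = π(1.5)² = 7.06858 m².
From F = γ·h_c·A, the centroid depth is h_c = 163/(12.3606 × 7.06858) = 1.86559 m.
The plate makes 39.7° with the vertical, i.e. θ = 90° − 39.7° = 50.3° to the horizontal. Measuring y along the incline from the free-surface line, vertical depth h = y·sinθ with sinθ = 0.769400.
Along the incline, y_c = h_c/sinθ = 1.86559/0.769400 = 2.42473 m.
The centroid is at the centre, 1.5 m below the top of the plate, so the highest point sits at y_top = 2.42473 − 1.5 = 0.92473 m along the incline.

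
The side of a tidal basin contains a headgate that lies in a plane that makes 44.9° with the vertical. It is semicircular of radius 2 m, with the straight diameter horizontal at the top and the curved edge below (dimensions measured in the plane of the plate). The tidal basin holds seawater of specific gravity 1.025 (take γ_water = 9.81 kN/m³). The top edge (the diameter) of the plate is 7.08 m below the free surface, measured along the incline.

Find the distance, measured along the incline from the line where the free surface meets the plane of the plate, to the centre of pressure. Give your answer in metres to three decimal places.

y_p = 7.964 m

γ = 1.025 × 9.81 = 10.05525 kN/m³.
The plate makes 44.9° with the vertical, i.e. θ = 90° − 44.9° = 45.1° to the horizontal. Measuring y along the incline from the free-surface line, vertical depth h = y·sinθ with sinθ = 0.708340.
The centroid of a semicircle lies 4r/(3π) = 0.848826 m from the diameter, here below the top edge, so y_c = 7.08 + 0.848826 = 7.92883 m and h_c = 7.92883 × 0.708340 = 5.61631 m.
A = πr²/2 = π × 2²/2 = 6.28319 m².
Resultant F = γ·h_c·A = 10.05525 × 5.61631 × 6.28319 = 354.833 kN.
I_c = (π/8 − 8/(9π))·r⁴ = 0.109757 × 2⁴ = 1.75611 m⁴.
Centre of pressure: y_p = y_c + I_c/(y_c·A) = 7.92883 + 1.75611/(7.92883 × 6.28319) = 7.92883 + 0.0352503 = 7.96408 m along the plane.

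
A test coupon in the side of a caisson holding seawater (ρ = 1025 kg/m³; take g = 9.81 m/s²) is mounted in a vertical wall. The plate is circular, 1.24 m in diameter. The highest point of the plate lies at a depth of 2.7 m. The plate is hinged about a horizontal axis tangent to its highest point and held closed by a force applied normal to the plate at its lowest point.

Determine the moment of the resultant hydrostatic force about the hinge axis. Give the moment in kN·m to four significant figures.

γ = ρg = 1025 × 9.81 / 1000 = 10.05525 kN/m³.
The centroid is at the centre, 0.62 m below the top of the plate, so the centroid depth is h_c = 2.7 + 0.62 = 3.32 m.
A = π(0.62)² = 1.20763 m².
Resultant F = γ·h_c·A = 10.05525 × 3.32 × 1.20763 = 40.3148 kN.
I_c = πr⁴/4 = π × 0.62⁴/4 = 0.116053 m⁴.
Centre of pressure: y_p = y_c + I_c/(y_c·A) = 3.32 + 0.116053/(3.32 × 1.20763) = 3.32 + 0.0289457 = 3.34895 m along the plane.
The resultant acts 0.62 + 0.0289457 = 0.648946 m (along the plate) below the hinge at the top edge, so the moment about the hinge is M = F × 0.648946 = 40.3148 × 0.648946 = 26.1621 kN·m.

M ≈ 26.16 kN·m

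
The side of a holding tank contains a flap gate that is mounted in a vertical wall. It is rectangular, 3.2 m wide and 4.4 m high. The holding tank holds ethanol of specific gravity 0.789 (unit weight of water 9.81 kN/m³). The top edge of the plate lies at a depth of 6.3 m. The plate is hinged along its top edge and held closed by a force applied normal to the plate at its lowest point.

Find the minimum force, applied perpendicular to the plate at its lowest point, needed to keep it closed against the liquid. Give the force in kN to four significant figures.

γ = 0.789 × 9.81 = 7.74009 kN/m³.
The centroid lies 4.4/2 = 2.2 m below the top edge, so the centroid depth is h_c = 6.3 + 2.2 = 8.5 m.
A = 3.2 × 4.4 = 14.08 m².
Resultant F = γ·h_c·A = 7.74009 × 8.5 × 14.08 = 926.334 kN.
I_c = b·h³/12 = 3.2 × 4.4³/12 = 22.7157 m⁴.
Centre of pressure: y_p = y_c + I_c/(y_c·A) = 8.5 + 22.7157/(8.5 × 14.08) = 8.5 + 0.189804 = 8.6898 m along the plane.
The resultant acts 2.2 + 0.189804 = 2.3898 m (along the plate) below the hinge at the top edge, so the moment about the hinge is M = F × 2.3898 = 926.334 × 2.3898 = 2213.75 kN·m.
A normal force at the bottom, 4.4 m from the hinge, must supply this moment: P = 2213.75/4.4 = 503.125 kN.

P ≈ 503.1 kN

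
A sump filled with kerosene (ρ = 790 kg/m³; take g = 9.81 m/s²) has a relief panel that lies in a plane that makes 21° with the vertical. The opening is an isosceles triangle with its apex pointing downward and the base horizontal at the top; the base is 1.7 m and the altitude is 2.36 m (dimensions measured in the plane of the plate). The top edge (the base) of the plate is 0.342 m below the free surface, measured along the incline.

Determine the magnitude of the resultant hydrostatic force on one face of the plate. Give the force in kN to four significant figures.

γ = ρg = 790 × 9.81 / 1000 = 7.7499 kN/m³.
The plate makes 21° with the vertical, i.e. θ = 90° − 21° = 69° to the horizontal. Measuring y along the incline from the free-surface line, vertical depth h = y·sinθ with sinθ = 0.933580.
With the apex down, the centroid sits h/3 = 2.36/3 = 0.786667 m below the base (the top edge), so y_c = 0.342 + 0.786667 = 1.12867 m and h_c = 1.12867 × 0.933580 = 1.0537 m.
A = ½ × 1.7 × 2.36 = 2.006 m².
Resultant F = γ·h_c·A = 7.7499 × 1.0537 × 2.006 = 16.3811 kN.

F ≈ 16.38 kN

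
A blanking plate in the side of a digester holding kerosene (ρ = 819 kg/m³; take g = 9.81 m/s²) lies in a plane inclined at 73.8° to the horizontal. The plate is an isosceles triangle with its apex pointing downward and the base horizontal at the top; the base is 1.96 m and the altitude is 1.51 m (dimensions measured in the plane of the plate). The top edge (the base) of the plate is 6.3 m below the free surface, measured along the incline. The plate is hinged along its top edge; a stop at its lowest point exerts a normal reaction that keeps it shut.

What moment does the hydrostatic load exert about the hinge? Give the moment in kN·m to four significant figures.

M ≈ 40.54 kN·m

γ = ρg = 819 × 9.81 / 1000 = 8.03439 kN/m³.
Let θ = 73.8° be the plate's angle to the horizontal; measure y along the incline from where the plane meets the free surface. Vertical depth h = y·sinθ with sinθ = 0.960294.
With the apex down, the centroid sits h/3 = 1.51/3 = 0.503333 m below the base (the top edge), so y_c = 6.3 + 0.503333 = 6.80333 m and h_c = 6.80333 × 0.960294 = 6.5332 m.
A = ½ × 1.96 × 1.51 = 1.4798 m².
Resultant F = γ·h_c·A = 8.03439 × 6.5332 × 1.4798 = 77.6751 kN.
I_c = b·h³/36 = 1.96 × 1.51³/36 = 0.18745 m⁴.
Centre of pressure: y_p = y_c + I_c/(y_c·A) = 6.80333 + 0.18745/(6.80333 × 1.4798) = 6.80333 + 0.0186192 = 6.82195 m along the plane.
The resultant acts 0.503333 + 0.0186192 = 0.521952 m (along the plate) below the hinge at the top edge, so the moment about the hinge is M = F × 0.521952 = 77.6751 × 0.521952 = 40.5427 kN·m.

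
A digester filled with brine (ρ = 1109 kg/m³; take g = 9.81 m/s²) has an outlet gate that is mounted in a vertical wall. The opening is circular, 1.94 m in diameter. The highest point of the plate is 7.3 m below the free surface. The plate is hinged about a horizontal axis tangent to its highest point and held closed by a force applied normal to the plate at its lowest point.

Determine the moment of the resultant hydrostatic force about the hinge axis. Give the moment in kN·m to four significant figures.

M ≈ 265.5 kN·m

γ = ρg = 1109 × 9.81 / 1000 = 10.87929 kN/m³.
The centroid is at the centre, 0.97 m below the top of the plate, so the centroid depth is h_c = 7.3 + 0.97 = 8.27 m.
A = π(0.97)² = 2.95592 m².
Resultant F = γ·h_c·A = 10.87929 × 8.27 × 2.95592 = 265.949 kN.
I_c = πr⁴/4 = π × 0.97⁴/4 = 0.695307 m⁴.
Centre of pressure: y_p = y_c + I_c/(y_c·A) = 8.27 + 0.695307/(8.27 × 2.95592) = 8.27 + 0.0284432 = 8.29844 m along the plane.
The resultant acts 0.97 + 0.0284432 = 0.998443 m (along the plate) below the hinge at the top edge, so the moment about the hinge is M = F × 0.998443 = 265.949 × 0.998443 = 265.535 kN·m.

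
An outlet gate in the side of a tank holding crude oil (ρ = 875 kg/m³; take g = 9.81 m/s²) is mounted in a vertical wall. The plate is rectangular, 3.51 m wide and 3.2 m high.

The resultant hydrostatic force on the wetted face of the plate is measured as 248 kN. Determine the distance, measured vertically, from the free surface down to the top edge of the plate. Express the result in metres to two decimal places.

d_top ≈ 0.97 m

γ = ρg = 875 × 9.81 / 1000 = 8.58375 kN/m³.
A = 3.51 × 3.2 = 11.232 m².
From F = γ·h_c·A, the centroid depth is h_c = 248/(8.58375 × 11.232) = 2.57228 m.
The centroid lies 3.2/2 = 1.6 m below the top edge, so the top edge sits at h_top = 2.57228 − 1.6 = 0.97228 m below the surface.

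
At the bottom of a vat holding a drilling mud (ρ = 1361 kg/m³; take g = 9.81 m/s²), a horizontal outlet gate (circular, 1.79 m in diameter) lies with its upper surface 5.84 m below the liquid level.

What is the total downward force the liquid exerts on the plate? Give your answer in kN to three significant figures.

F ≈ 196 kN

γ = ρg = 1361 × 9.81 / 1000 = 13.35141 kN/m³.
The plate is horizontal, so pressure is uniform at p = γ·h = 13.35141 × 5.84 = 77.9722 kN/m².
A = π(0.895)² = 2.51649 m².
F = p·A = 77.9722 × 2.51649 = 196.216 kN.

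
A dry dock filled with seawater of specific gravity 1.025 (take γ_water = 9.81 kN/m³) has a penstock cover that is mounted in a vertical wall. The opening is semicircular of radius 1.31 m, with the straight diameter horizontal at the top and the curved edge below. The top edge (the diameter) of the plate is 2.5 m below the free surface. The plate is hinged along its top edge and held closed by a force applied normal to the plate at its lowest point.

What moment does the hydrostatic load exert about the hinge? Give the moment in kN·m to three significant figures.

M ≈ 49.3 kN·m

γ = 1.025 × 9.81 = 10.05525 kN/m³.
The centroid of a semicircle lies 4r/(3π) = 0.555981 m from the diameter, here below the top edge, so the centroid depth is h_c = 2.5 + 0.555981 = 3.05598 m.
A = πr²/2 = π × 1.31²/2 = 2.69564 m².
Resultant F = γ·h_c·A = 10.05525 × 3.05598 × 2.69564 = 82.8334 kN.
I_c = (π/8 − 8/(9π))·r⁴ = 0.109757 × 1.31⁴ = 0.323234 m⁴.
Centre of pressure: y_p = y_c + I_c/(y_c·A) = 3.05598 + 0.323234/(3.05598 × 2.69564) = 3.05598 + 0.0392378 = 3.09522 m along the plane.
The resultant acts 0.555981 + 0.0392378 = 0.595219 m (along the plate) below the hinge at the top edge, so the moment about the hinge is M = F × 0.595219 = 82.8334 × 0.595219 = 49.304 kN·m.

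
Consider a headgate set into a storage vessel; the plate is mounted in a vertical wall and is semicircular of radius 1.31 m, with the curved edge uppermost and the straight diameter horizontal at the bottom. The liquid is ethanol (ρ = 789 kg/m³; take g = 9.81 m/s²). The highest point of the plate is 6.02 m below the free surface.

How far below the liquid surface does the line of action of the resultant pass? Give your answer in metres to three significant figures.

γ = ρg = 789 × 9.81 / 1000 = 7.74009 kN/m³.
The centroid lies 4r/(3π) = 0.555981 m above the diameter, so r − 4r/(3π) = 1.31 − 0.555981 = 0.754019 m below the topmost point, so the centroid depth is h_c = 6.02 + 0.754019 = 6.77402 m.
A = πr²/2 = π × 1.31²/2 = 2.69564 m².
Resultant F = γ·h_c·A = 7.74009 × 6.77402 × 2.69564 = 141.337 kN.
I_c = (π/8 − 8/(9π))·r⁴ = 0.109757 × 1.31⁴ = 0.323234 m⁴.
Centre of pressure: y_p = y_c + I_c/(y_c·A) = 6.77402 + 0.323234/(6.77402 × 2.69564) = 6.77402 + 0.0177014 = 6.79172 m along the plane.

h_p = 6.79 m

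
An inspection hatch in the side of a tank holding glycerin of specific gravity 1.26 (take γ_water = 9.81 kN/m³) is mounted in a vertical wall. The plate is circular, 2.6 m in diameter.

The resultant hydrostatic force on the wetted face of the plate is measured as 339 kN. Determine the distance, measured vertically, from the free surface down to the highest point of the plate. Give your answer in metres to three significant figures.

d_top ≈ 3.87 m

γ = 1.26 × 9.81 = 12.3606 kN/m³.
A = π(1.3)² = 5.30929 m².
From F = γ·h_c·A, the centroid depth is h_c = 339/(12.3606 × 5.30929) = 5.16563 m.
The centroid is at the centre, 1.3 m below the top of the plate, so the highest point sits at h_top = 5.16563 − 1.3 = 3.86563 m below the surface.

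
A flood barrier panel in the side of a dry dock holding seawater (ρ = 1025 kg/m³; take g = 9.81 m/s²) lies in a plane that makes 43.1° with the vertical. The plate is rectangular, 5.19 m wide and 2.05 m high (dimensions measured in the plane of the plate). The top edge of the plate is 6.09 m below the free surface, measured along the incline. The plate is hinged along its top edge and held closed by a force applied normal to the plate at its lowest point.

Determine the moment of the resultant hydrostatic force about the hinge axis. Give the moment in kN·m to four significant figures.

γ = ρg = 1025 × 9.81 / 1000 = 10.05525 kN/m³.
The plate makes 43.1° with the vertical, i.e. θ = 90° − 43.1° = 46.9° to the horizontal. Measuring y along the incline from the free-surface line, vertical depth h = y·sinθ with sinθ = 0.730162.
The centroid lies 2.05/2 = 1.025 m below the top edge, so y_c = 6.09 + 1.025 = 7.115 m and h_c = 7.115 × 0.730162 = 5.1951 m.
A = 5.19 × 2.05 = 10.6395 m².
Resultant F = γ·h_c·A = 10.05525 × 5.1951 × 10.6395 = 555.787 kN.
I_c = b·h³/12 = 5.19 × 2.05³/12 = 3.72604 m⁴.
Centre of pressure: y_p = y_c + I_c/(y_c·A) = 7.115 + 3.72604/(7.115 × 10.6395) = 7.115 + 0.0492211 = 7.16422 m along the plane.
The resultant acts 1.025 + 0.0492211 = 1.07422 m (along the plate) below the hinge at the top edge, so the moment about the hinge is M = F × 1.07422 = 555.787 × 1.07422 = 597.038 kN·m.

M ≈ 597.0 kN·m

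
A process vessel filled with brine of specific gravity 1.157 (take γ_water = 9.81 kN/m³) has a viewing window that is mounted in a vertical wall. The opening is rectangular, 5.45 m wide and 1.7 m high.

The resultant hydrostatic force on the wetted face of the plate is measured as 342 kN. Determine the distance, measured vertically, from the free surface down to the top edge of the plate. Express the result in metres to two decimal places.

d_top ≈ 2.40 m

γ = 1.157 × 9.81 = 11.35017 kN/m³.
A = 5.45 × 1.7 = 9.265 m².
From F = γ·h_c·A, the centroid depth is h_c = 342/(11.35017 × 9.265) = 3.25221 m.
The centroid lies 1.7/2 = 0.85 m below the top edge, so the top edge sits at h_top = 3.25221 − 0.85 = 2.40221 m below the surface.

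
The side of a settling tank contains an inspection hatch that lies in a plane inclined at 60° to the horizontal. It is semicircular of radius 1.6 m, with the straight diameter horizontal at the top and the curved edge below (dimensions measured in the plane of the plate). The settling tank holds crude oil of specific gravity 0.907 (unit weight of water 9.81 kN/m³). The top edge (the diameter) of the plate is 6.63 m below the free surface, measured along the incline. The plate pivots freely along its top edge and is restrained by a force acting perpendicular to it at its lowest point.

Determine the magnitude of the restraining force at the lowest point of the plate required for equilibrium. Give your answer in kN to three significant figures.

γ = 0.907 × 9.81 = 8.89767 kN/m³.
Let θ = 60° be the plate's angle to the horizontal; measure y along the incline from where the plane meets the free surface. Vertical depth h = y·sinθ with sinθ = 0.866025.
The centroid of a semicircle lies 4r/(3π) = 0.679061 m from the diameter, here below the top edge, so y_c = 6.63 + 0.679061 = 7.30906 m and h_c = 7.30906 × 0.866025 = 6.32983 m.
A = πr²/2 = π × 1.6²/2 = 4.02124 m².
Resultant F = γ·h_c·A = 8.89767 × 6.32983 × 4.02124 = 226.479 kN.
I_c = (π/8 − 8/(9π))·r⁴ = 0.109757 × 1.6⁴ = 0.719303 m⁴.
Centre of pressure: y_p = y_c + I_c/(y_c·A) = 7.30906 + 0.719303/(7.30906 × 4.02124) = 7.30906 + 0.0244732 = 7.33353 m along the plane.
The resultant acts 0.679061 + 0.0244732 = 0.703534 m (along the plate) below the hinge at the top edge, so the moment about the hinge is M = F × 0.703534 = 226.479 × 0.703534 = 159.336 kN·m.
A normal force at the bottom, 1.6 m from the hinge, must supply this moment: P = 159.336/1.6 = 99.585 kN.

P ≈ 99.6 kN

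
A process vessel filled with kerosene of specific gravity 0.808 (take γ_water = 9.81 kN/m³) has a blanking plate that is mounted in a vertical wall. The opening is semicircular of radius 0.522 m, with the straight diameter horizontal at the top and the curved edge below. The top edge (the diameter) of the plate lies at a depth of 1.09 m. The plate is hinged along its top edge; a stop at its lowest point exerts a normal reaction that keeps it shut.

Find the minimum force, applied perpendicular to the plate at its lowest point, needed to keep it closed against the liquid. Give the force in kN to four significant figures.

P ≈ 2.012 kN

γ = 0.808 × 9.81 = 7.92648 kN/m³.
The centroid of a semicircle lies 4r/(3π) = 0.221544 m from the diameter, here below the top edge, so the centroid depth is h_c = 1.09 + 0.221544 = 1.31154 m.
A = πr²/2 = π × 0.522²/2 = 0.428017 m².
Resultant F = γ·h_c·A = 7.92648 × 1.31154 × 0.428017 = 4.44962 kN.
I_c = (π/8 − 8/(9π))·r⁴ = 0.109757 × 0.522⁴ = 0.00814919 m⁴.
Centre of pressure: y_p = y_c + I_c/(y_c·A) = 1.31154 + 0.00814919/(1.31154 × 0.428017) = 1.31154 + 0.0145168 = 1.32606 m along the plane.
The resultant acts 0.221544 + 0.0145168 = 0.236061 m (along the plate) below the hinge at the top edge, so the moment about the hinge is M = F × 0.236061 = 4.44962 × 0.236061 = 1.05038 kN·m.
A normal force at the bottom, 0.522 m from the hinge, must supply this moment: P = 1.05038/0.522 = 2.01222 kN.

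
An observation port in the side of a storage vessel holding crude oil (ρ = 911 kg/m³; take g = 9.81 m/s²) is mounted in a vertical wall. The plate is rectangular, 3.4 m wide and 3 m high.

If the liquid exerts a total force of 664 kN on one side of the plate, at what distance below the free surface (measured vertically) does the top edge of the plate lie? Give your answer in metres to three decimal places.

d_top ≈ 5.784 m

γ = ρg = 911 × 9.81 / 1000 = 8.93691 kN/m³.
A = 3.4 × 3 = 10.2 m².
From F = γ·h_c·A, the centroid depth is h_c = 664/(8.93691 × 10.2) = 7.28418 m.
The centroid lies 3/2 = 1.5 m below the top edge, so the top edge sits at h_top = 7.28418 − 1.5 = 5.78418 m below the surface.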